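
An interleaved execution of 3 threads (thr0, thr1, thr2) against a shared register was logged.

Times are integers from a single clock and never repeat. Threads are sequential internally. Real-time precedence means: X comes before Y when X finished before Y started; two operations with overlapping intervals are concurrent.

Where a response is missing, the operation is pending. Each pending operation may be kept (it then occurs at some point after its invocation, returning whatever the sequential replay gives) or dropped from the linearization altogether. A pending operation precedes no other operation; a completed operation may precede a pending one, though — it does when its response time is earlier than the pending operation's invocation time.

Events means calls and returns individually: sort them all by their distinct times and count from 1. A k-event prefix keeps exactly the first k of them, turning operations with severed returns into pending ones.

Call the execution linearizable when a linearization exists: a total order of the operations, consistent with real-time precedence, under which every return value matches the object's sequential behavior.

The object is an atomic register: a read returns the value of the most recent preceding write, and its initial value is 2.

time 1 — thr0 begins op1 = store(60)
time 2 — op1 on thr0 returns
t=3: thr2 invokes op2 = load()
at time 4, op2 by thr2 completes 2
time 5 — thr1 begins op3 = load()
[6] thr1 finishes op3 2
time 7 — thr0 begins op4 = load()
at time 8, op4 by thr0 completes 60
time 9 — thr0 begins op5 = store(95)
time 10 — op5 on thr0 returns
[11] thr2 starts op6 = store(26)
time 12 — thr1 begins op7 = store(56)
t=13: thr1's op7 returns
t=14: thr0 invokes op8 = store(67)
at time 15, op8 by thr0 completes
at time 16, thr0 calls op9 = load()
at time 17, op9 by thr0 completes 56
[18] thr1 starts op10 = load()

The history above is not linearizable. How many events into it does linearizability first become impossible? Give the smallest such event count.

events 1..3 are still linearizable — one witness is op1:
1. op1 store(60), leaving value 60
at event 4 (op2's time-4 response) nothing linearizes any more
one such order, op1, op2, breaks at step 2 where op2 load() → 2 is illegal

4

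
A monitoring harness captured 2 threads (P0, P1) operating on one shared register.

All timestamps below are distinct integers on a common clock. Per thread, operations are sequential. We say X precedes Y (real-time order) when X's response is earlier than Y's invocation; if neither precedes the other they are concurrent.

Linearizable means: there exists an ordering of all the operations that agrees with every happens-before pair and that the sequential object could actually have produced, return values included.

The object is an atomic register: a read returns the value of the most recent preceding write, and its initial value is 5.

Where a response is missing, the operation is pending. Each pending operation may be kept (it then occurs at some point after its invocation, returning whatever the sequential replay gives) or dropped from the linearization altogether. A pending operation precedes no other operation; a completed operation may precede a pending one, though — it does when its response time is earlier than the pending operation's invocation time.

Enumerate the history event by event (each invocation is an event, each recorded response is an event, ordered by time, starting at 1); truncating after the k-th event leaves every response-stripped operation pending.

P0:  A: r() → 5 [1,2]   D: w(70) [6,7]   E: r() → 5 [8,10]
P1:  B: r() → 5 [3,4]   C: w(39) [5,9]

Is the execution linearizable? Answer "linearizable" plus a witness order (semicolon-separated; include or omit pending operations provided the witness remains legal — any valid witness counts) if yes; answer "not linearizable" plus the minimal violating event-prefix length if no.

the violation lands at event 10, E's response at time 10: events 1..9 linearize, events 1..10 do not
3 orders of the 5 completed register ops respect real time; none is legal
e.g. A, B, C, D, E: illegal at step 5, since E r() → 5 cannot apply there
e.g. A, B, D, C, E: illegal at step 5, since E r() → 5 cannot apply there

not linearizable — minimal violating prefix: 10 events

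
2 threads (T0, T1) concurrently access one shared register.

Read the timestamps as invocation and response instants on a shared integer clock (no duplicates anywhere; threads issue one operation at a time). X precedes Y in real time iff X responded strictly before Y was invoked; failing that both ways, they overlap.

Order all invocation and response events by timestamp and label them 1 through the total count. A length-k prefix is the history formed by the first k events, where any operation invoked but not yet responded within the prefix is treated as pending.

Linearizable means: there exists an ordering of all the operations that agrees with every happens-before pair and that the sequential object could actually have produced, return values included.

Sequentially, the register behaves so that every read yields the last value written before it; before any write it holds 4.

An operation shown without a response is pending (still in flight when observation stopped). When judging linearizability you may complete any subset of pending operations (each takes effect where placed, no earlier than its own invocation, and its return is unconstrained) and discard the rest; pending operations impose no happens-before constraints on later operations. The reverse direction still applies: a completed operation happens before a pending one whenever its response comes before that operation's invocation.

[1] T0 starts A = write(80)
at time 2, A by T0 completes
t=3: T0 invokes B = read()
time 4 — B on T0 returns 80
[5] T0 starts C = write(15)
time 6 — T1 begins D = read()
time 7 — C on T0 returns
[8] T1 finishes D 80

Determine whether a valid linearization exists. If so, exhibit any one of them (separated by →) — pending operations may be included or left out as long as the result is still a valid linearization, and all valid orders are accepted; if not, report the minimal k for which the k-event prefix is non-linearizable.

step 1: A write(80) — value 80
step 2: B read() → 80 — value 80
step 3: D read() → 80 — value 80
step 4: C write(15) — value 15

linearizable — witness: A → B → D → C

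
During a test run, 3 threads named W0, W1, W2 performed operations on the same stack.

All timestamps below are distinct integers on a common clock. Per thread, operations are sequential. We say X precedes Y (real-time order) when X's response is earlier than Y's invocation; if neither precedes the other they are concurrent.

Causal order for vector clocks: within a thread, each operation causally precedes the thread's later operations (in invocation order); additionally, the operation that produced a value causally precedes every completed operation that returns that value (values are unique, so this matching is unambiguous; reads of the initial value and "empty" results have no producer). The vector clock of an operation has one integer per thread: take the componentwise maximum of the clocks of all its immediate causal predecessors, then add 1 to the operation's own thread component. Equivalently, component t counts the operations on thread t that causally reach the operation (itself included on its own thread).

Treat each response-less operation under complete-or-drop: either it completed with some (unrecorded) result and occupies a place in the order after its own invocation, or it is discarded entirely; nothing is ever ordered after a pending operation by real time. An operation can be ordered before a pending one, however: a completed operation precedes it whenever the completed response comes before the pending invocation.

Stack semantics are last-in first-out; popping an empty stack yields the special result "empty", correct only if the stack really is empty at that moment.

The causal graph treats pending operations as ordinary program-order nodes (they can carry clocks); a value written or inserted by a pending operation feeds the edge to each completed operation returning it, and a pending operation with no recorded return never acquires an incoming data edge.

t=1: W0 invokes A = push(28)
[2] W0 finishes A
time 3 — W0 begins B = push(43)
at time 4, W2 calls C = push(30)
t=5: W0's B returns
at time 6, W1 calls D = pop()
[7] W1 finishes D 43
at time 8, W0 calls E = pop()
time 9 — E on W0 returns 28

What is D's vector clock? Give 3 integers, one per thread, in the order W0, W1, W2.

C (invocation 4): nothing precedes it; W2's component alone gives (0, 0, 1)
A (invocation 1): nothing precedes it; W0's component alone gives (1, 0, 0)
VC(B, invoked at 3): max of VC(A)=(1, 0, 0), then +1 on thread W0 → (2, 0, 0)
VC(D, invoked at 6): max of VC(B)=(2, 0, 0), then +1 on thread W1 → (2, 1, 0)
VC(E, invoked at 8): max of VC(A)=(1, 0, 0), VC(B)=(2, 0, 0), then +1 on thread W0 → (3, 0, 0)
target: VC(D) = (2, 1, 0)

(2, 1, 0)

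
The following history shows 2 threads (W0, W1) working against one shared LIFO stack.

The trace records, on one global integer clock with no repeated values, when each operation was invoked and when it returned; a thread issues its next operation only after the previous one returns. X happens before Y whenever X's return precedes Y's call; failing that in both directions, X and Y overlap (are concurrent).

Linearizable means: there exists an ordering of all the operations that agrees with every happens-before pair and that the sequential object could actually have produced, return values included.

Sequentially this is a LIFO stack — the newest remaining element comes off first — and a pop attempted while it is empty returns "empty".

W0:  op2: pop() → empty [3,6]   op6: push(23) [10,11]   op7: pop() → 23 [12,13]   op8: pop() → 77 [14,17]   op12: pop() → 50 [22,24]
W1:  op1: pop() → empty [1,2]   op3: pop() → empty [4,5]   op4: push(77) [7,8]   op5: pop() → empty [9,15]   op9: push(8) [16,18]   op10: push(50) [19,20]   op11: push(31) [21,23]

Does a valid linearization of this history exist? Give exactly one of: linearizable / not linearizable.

linearizable

witness order: op1, op2, op3, op4, op6, op7, op8, op5, op9, op10, op12, op11
1. op1 pop() → empty, leaving stack <>
2. op2 pop() → empty, leaving stack <>
3. op3 pop() → empty, leaving stack <>
4. op4 push(77), leaving stack <77>
5. op6 push(23), leaving stack <77,23>
6. op7 pop() → 23, leaving stack <77>
7. op8 pop() → 77, leaving stack <>
8. op5 pop() → empty, leaving stack <>
9. op9 push(8), leaving stack <8>
10. op10 push(50), leaving stack <8,50>
11. op12 pop() → 50, leaving stack <8>
12. op11 push(31), leaving stack <8,31>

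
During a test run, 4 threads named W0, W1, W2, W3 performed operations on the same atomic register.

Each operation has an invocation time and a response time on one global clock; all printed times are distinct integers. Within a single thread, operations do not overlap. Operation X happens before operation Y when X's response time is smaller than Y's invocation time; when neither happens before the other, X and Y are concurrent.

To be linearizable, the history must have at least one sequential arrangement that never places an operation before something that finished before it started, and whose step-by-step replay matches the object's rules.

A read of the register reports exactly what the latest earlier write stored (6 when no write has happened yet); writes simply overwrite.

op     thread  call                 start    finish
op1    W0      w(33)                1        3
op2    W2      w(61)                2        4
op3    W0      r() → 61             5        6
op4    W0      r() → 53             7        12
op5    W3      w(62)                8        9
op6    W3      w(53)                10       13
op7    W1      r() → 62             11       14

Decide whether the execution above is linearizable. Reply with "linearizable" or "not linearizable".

witness order: op1, op2, op3, op5, op7, op6, op4
1. op1 w(33), leaving value 33
2. op2 w(61), leaving value 61
3. op3 r() → 61, leaving value 61
4. op5 w(62), leaving value 62
5. op7 r() → 62, leaving value 62
6. op6 w(53), leaving value 53
7. op4 r() → 53, leaving value 53

linearizable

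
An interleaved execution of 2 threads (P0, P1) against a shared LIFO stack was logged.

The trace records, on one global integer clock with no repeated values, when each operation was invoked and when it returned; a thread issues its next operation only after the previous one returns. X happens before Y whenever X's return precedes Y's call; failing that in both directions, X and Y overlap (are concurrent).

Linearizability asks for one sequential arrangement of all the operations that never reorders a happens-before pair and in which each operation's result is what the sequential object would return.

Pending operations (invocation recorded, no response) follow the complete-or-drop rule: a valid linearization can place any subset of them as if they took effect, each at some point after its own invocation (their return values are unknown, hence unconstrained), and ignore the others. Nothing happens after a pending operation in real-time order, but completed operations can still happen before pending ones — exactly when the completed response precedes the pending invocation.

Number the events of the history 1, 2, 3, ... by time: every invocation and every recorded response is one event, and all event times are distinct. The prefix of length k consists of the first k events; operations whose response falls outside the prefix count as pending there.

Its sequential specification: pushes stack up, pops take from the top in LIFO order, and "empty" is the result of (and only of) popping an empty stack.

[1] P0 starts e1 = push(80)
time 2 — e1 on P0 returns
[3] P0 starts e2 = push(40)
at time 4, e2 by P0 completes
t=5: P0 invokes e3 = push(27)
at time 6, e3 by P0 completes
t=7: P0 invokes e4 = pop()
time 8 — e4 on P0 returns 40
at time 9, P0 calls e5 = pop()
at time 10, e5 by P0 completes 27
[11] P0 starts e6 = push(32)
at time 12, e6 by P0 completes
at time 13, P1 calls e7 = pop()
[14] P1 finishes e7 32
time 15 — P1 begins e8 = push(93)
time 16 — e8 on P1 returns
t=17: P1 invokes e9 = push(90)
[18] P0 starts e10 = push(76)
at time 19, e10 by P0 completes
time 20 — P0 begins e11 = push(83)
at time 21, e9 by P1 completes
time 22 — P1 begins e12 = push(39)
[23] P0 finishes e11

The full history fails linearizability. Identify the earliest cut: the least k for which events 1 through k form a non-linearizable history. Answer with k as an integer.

8

events 1..7 are linearizable; a witness order is e1, e2, e3:
step 1: e1 push(80) — stack <80>
step 2: e2 push(40) — stack <80,40>
step 3: e3 push(27) — stack <80,40,27>
at event 8 (e4's time-8 response) nothing linearizes any more
one such order, e1, e2, e3, e4, breaks at step 4 where e4 pop() → 40 is illegal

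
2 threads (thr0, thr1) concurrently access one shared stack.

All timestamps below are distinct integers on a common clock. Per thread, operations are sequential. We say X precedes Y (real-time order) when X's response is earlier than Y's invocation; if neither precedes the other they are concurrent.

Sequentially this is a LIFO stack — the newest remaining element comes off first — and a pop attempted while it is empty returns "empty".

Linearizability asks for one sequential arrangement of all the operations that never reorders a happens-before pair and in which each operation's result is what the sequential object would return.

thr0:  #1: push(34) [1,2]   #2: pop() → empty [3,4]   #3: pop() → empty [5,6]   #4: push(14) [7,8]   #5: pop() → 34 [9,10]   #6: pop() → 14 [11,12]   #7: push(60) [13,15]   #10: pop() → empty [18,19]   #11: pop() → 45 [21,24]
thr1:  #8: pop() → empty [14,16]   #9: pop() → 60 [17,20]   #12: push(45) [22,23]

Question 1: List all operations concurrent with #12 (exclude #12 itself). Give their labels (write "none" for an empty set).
#12 runs from 22 to 23; window-overlapping ops are concurrent
#1 [1,2]: before
#2 [3,4]: before
#3 [5,6]: before
#4 [7,8]: before
#5 [9,10]: before
#6 [11,12]: before
#7 [13,15]: before
#8 [14,16]: before
#9 [17,20]: before
#10 [18,19]: before
#11 [21,24]: concurrent

#11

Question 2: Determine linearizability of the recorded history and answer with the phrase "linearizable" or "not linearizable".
cut after 3 events: linearizable; cut after 4 events (#2 responds, time 4): not linearizable
the sole real-time-consistent order of 2 completed operations fails the stack replay
e.g. #1, #2: illegal at step 2, since #2 pop() → empty cannot apply there

not linearizable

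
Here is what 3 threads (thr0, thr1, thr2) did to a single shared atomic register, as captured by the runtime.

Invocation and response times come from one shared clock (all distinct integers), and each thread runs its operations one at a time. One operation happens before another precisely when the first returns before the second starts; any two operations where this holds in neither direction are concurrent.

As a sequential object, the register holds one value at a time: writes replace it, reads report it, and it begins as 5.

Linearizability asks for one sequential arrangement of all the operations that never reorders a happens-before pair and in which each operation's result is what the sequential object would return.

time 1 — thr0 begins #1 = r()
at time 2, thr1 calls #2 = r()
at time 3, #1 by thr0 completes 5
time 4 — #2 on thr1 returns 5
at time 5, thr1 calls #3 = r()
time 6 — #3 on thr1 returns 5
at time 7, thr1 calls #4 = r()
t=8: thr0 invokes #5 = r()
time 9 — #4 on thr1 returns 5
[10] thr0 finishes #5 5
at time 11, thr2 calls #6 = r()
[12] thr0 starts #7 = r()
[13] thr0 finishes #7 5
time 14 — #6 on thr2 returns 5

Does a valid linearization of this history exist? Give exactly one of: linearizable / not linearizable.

one valid linearization: #1, #2, #3, #4, #5, #6, #7
1. #1 r() → 5, leaving value 5
2. #2 r() → 5, leaving value 5
3. #3 r() → 5, leaving value 5
4. #4 r() → 5, leaving value 5
5. #5 r() → 5, leaving value 5
6. #6 r() → 5, leaving value 5
7. #7 r() → 5, leaving value 5

linearizable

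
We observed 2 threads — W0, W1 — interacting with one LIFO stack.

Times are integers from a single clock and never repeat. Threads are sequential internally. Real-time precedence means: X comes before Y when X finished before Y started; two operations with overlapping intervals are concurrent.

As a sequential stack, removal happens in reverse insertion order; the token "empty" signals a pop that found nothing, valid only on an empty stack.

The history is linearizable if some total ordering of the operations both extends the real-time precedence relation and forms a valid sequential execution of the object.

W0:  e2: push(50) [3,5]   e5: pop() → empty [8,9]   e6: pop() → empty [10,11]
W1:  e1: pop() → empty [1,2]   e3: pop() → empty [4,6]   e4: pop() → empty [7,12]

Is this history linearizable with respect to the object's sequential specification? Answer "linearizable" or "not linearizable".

not linearizable

already the first 12 events (up to e4's response at time 12) admit no linearization; the first 11 still do
every one of the 6 real-time-consistent orders over 6 completed LIFO stack ops fails the sequential spec
one such order, e1, e2, e3, e4, e5, e6, breaks at step 3 where e3 pop() → empty is illegal
one such order, e1, e2, e3, e5, e4, e6, breaks at step 3 where e3 pop() → empty is illegal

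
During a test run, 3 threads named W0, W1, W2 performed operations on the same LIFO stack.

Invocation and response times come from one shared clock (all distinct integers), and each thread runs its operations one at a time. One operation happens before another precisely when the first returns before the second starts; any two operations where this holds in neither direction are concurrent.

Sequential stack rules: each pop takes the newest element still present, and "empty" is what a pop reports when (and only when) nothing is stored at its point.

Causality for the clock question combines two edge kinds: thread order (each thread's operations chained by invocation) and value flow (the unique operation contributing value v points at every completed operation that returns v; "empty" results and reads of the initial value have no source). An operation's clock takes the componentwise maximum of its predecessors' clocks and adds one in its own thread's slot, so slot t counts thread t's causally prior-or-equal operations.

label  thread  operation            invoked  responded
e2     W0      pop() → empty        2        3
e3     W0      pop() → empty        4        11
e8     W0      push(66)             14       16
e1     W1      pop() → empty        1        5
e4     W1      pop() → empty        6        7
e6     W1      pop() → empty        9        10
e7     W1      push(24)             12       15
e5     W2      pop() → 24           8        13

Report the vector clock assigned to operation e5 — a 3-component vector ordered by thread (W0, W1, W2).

(0, 4, 1)

VC(e1, invoked at 1): no causal predecessors; +1 on W1 → (0, 1, 0)
VC(e2, invoked at 2): no causal predecessors; +1 on W0 → (1, 0, 0)
e4, invoked 6, takes VC(e1)=(0, 1, 0) under max, adds 1 for W1 → (0, 2, 0)
e3, invoked 4, takes VC(e2)=(1, 0, 0) under max, adds 1 for W0 → (2, 0, 0)
e6, invoked 9, takes VC(e4)=(0, 2, 0) under max, adds 1 for W1 → (0, 3, 0)
e8, invoked 14, takes VC(e3)=(2, 0, 0) under max, adds 1 for W0 → (3, 0, 0)
e7, invoked 12, takes VC(e6)=(0, 3, 0) under max, adds 1 for W1 → (0, 4, 0)
e5, invoked 8, takes VC(e7)=(0, 4, 0) under max, adds 1 for W2 → (0, 4, 1)
target: VC(e5) = (0, 4, 1)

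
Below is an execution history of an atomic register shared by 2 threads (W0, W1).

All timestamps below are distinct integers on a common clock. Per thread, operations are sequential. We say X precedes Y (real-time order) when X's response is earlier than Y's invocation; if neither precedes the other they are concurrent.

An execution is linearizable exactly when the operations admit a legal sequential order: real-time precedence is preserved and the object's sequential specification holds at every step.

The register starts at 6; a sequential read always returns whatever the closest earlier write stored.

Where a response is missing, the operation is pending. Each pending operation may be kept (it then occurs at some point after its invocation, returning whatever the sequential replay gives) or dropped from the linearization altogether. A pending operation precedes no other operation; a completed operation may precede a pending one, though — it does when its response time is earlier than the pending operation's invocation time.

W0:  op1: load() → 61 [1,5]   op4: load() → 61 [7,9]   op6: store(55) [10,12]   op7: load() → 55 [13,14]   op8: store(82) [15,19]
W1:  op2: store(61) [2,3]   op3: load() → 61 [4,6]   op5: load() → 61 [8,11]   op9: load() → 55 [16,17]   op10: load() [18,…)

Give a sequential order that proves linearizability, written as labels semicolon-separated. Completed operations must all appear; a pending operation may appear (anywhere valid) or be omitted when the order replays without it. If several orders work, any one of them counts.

op2; op1; op3; op4; op5; op6; op7; op9; op8

step 1: op2 store(61) — value 61
step 2: op1 load() → 61 — value 61
step 3: op3 load() → 61 — value 61
step 4: op4 load() → 61 — value 61
step 5: op5 load() → 61 — value 61
step 6: op6 store(55) — value 55
step 7: op7 load() → 55 — value 55
step 8: op9 load() → 55 — value 55
step 9: op8 store(82) — value 82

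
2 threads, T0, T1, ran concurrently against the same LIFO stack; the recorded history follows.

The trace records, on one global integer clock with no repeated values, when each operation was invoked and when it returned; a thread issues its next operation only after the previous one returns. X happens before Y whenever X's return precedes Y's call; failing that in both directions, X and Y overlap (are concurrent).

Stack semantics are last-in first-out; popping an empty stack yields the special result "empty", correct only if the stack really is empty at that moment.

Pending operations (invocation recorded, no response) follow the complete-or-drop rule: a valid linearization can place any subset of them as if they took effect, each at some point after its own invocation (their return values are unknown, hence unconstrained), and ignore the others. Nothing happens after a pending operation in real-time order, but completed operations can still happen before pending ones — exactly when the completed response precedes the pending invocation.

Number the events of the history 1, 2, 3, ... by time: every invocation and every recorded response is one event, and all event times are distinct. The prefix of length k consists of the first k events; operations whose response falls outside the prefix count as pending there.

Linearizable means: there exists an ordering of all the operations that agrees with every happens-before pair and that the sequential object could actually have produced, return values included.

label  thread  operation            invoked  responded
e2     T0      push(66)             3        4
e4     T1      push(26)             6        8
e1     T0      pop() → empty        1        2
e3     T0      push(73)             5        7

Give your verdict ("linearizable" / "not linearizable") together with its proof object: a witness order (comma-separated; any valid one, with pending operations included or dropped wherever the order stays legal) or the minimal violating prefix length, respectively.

linearizable — witness: e1, e2, e3, e4

step 1: e1 pop() → empty — stack <>
step 2: e2 push(66) — stack <66>
step 3: e3 push(73) — stack <66,73>
step 4: e4 push(26) — stack <66,73,26>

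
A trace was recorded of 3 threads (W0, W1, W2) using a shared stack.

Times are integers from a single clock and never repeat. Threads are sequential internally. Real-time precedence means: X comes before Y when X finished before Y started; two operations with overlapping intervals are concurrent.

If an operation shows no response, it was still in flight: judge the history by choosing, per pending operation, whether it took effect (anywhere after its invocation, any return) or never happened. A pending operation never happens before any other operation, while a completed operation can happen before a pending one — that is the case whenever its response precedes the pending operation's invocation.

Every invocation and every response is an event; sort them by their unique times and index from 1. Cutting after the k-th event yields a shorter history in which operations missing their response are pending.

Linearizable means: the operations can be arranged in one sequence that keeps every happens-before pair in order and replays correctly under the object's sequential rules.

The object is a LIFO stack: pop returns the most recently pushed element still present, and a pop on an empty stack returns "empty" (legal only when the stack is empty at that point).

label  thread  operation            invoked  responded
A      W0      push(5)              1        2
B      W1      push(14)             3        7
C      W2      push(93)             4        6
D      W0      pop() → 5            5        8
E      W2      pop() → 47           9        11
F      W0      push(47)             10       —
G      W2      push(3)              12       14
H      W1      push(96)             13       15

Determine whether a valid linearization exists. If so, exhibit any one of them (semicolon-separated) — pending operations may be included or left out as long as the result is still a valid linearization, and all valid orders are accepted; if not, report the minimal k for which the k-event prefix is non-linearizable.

after step 1 (A push(5)): stack <5>
after step 2 (D pop() → 5): stack <>
after step 3 (B push(14)): stack <14>
after step 4 (C push(93)): stack <14,93>
after step 5 (F push(47) (pending, included)): stack <14,93,47>
after step 6 (E pop() → 47): stack <14,93>
after step 7 (G push(3)): stack <14,93,3>
after step 8 (H push(96)): stack <14,93,3,96>

linearizable — witness: A; D; B; C; F; E; G; H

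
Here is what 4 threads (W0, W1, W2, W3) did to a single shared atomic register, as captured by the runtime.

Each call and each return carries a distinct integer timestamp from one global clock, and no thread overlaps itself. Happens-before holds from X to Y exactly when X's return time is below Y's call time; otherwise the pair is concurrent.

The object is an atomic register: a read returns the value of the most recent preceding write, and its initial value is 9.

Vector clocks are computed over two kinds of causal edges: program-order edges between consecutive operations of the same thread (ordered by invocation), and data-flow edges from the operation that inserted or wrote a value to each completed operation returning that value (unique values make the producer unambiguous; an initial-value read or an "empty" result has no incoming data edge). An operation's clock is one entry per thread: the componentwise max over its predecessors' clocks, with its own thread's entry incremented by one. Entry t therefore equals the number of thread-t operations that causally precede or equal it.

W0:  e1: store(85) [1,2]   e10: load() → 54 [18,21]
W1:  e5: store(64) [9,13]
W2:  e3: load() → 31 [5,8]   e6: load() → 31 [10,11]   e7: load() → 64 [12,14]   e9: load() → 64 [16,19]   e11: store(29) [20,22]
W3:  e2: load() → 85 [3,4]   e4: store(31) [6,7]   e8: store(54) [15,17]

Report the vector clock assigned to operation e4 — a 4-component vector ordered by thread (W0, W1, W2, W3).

root op e5, invoked 9: fresh clock plus W1's own tick → (0, 1, 0, 0)
root op e1, invoked 1: fresh clock plus W0's own tick → (1, 0, 0, 0)
from VC(e1)=(1, 0, 0, 0), e2 (invoked 3) maxes components and bumps W3 → (1, 0, 0, 1)
from VC(e2)=(1, 0, 0, 1), e4 (invoked 6) maxes components and bumps W3 → (1, 0, 0, 2)
from VC(e4)=(1, 0, 0, 2), e8 (invoked 15) maxes components and bumps W3 → (1, 0, 0, 3)
from VC(e4)=(1, 0, 0, 2), e3 (invoked 5) maxes components and bumps W2 → (1, 0, 1, 2)
from VC(e3)=(1, 0, 1, 2), VC(e4)=(1, 0, 0, 2), e6 (invoked 10) maxes components and bumps W2 → (1, 0, 2, 2)
from VC(e1)=(1, 0, 0, 0), VC(e8)=(1, 0, 0, 3), e10 (invoked 18) maxes components and bumps W0 → (2, 0, 0, 3)
from VC(e5)=(0, 1, 0, 0), VC(e6)=(1, 0, 2, 2), e7 (invoked 12) maxes components and bumps W2 → (1, 1, 3, 2)
from VC(e5)=(0, 1, 0, 0), VC(e7)=(1, 1, 3, 2), e9 (invoked 16) maxes components and bumps W2 → (1, 1, 4, 2)
from VC(e9)=(1, 1, 4, 2), e11 (invoked 20) maxes components and bumps W2 → (1, 1, 5, 2)
target: VC(e4) = (1, 0, 0, 2)

(1, 0, 0, 2)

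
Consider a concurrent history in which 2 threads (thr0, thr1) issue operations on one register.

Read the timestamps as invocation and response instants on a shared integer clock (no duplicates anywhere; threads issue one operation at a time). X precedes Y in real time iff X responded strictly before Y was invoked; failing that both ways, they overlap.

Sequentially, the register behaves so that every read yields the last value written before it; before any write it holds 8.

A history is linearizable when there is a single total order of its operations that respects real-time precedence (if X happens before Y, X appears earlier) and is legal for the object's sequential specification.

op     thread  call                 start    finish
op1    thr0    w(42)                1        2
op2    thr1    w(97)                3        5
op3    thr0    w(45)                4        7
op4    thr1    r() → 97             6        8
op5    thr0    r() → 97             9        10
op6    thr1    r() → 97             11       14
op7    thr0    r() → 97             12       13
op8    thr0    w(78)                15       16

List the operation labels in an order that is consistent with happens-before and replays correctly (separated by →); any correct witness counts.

op1 → op3 → op2 → op4 → op5 → op6 → op7 → op8

1. op1 w(42), leaving value 42
2. op3 w(45), leaving value 45
3. op2 w(97), leaving value 97
4. op4 r() → 97, leaving value 97
5. op5 r() → 97, leaving value 97
6. op6 r() → 97, leaving value 97
7. op7 r() → 97, leaving value 97
8. op8 w(78), leaving value 78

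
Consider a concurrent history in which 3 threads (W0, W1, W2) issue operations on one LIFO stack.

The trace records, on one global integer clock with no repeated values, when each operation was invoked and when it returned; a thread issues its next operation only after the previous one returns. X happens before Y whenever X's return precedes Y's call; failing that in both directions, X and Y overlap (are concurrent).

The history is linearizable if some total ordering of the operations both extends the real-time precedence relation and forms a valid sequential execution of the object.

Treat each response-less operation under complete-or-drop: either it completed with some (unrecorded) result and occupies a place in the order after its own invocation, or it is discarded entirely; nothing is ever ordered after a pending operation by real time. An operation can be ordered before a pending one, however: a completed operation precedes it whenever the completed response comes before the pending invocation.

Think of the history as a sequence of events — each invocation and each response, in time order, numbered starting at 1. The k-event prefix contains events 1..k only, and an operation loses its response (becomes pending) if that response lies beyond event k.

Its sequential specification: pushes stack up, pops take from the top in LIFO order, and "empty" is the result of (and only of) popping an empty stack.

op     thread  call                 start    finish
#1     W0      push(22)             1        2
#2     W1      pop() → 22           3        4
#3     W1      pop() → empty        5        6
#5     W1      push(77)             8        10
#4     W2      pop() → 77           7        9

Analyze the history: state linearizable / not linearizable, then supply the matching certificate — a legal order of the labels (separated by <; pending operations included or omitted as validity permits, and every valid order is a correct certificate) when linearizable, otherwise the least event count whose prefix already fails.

step 1: #1 push(22) — stack <22>
step 2: #2 pop() → 22 — stack <>
step 3: #3 pop() → empty — stack <>
step 4: #5 push(77) — stack <77>
step 5: #4 pop() → 77 — stack <>

linearizable — witness: #1 < #2 < #3 < #5 < #4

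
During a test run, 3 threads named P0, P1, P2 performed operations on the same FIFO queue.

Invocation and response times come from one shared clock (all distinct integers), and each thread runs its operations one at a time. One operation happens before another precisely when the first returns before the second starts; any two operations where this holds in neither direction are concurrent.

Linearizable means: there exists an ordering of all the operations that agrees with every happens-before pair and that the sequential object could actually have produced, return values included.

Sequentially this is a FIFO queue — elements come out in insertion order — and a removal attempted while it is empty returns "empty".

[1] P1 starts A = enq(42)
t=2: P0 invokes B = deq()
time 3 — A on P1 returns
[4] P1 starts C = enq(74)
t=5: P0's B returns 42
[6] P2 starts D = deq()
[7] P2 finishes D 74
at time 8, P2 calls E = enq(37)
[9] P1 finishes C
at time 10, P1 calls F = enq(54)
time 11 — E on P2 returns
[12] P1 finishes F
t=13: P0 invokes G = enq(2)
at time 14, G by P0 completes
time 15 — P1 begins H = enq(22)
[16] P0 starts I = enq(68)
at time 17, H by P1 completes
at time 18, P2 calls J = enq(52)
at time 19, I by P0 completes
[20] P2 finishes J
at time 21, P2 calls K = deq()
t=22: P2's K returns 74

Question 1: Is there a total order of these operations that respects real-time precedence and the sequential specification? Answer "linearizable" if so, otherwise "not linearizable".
through event 21 a valid linearization exists; event 22 (K responding at time 22) ends that
11 completed operations, 36 real-time-consistent orders — every FIFO queue replay fails
take A, B, C, D, E, F, G, H, I, J, K: step 11 already fails, because K deq() → 74 cannot occur there
take A, B, C, D, E, F, G, H, J, I, K: step 11 already fails, because K deq() → 74 cannot occur there

not linearizable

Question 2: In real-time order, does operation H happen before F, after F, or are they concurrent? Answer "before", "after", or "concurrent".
Answer: after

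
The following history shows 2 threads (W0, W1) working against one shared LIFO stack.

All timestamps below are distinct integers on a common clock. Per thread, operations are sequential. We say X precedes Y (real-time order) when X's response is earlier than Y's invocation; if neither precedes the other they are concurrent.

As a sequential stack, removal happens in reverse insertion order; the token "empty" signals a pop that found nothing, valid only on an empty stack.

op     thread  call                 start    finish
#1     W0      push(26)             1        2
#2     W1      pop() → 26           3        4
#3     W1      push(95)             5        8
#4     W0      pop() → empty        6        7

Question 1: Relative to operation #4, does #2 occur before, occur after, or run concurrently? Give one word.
Answer: before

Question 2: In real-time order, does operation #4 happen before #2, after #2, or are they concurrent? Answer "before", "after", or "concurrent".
Answer: after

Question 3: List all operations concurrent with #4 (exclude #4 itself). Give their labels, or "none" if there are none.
Answer: #3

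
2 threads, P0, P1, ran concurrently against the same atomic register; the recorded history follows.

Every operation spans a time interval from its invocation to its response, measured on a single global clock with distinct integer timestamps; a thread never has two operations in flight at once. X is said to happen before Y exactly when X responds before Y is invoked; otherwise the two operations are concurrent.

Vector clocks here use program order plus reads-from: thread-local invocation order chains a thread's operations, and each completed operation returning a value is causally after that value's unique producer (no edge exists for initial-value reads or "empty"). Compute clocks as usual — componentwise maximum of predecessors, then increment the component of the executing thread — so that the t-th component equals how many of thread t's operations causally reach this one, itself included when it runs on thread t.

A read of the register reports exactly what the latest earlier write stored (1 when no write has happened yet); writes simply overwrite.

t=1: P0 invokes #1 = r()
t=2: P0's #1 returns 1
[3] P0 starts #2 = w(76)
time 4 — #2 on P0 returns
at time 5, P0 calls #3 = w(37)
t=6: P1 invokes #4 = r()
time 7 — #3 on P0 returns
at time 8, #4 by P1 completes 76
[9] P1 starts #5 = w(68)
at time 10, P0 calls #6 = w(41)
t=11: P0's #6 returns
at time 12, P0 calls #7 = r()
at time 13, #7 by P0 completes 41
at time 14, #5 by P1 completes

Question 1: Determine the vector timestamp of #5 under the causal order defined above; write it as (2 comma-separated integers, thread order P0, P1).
no predecessors for #1 (invoked 1): P0 increments from zero → (1, 0)
invoked at 3, #2 merges VC(#1)=(1, 0) and bumps P0's slot → (2, 0)
invoked at 6, #4 merges VC(#2)=(2, 0) and bumps P1's slot → (2, 1)
invoked at 5, #3 merges VC(#2)=(2, 0) and bumps P0's slot → (3, 0)
invoked at 9, #5 merges VC(#4)=(2, 1) and bumps P1's slot → (2, 2)
invoked at 10, #6 merges VC(#3)=(3, 0) and bumps P0's slot → (4, 0)
invoked at 12, #7 merges VC(#6)=(4, 0) and bumps P0's slot → (5, 0)
target: VC(#5) = (2, 2)

(2, 2)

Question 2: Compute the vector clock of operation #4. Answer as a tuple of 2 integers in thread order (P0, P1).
invoked at 1, #1 has no predecessors; its own P0 bump gives (1, 0)
VC(#2, invoked at 3): max of VC(#1)=(1, 0), then +1 on thread P0 → (2, 0)
VC(#4, invoked at 6): max of VC(#2)=(2, 0), then +1 on thread P1 → (2, 1)
VC(#3, invoked at 5): max of VC(#2)=(2, 0), then +1 on thread P0 → (3, 0)
VC(#5, invoked at 9): max of VC(#4)=(2, 1), then +1 on thread P1 → (2, 2)
VC(#6, invoked at 10): max of VC(#3)=(3, 0), then +1 on thread P0 → (4, 0)
VC(#7, invoked at 12): max of VC(#6)=(4, 0), then +1 on thread P0 → (5, 0)
target: VC(#4) = (2, 1)

(2, 1)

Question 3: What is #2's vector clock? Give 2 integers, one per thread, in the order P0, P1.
VC(#1, invoked at 1): no causal predecessors; +1 on P0 → (1, 0)
#2 (invocation 3): componentwise max over VC(#1)=(1, 0), +1 at P0, giving (2, 0)
#4 (invocation 6): componentwise max over VC(#2)=(2, 0), +1 at P1, giving (2, 1)
#3 (invocation 5): componentwise max over VC(#2)=(2, 0), +1 at P0, giving (3, 0)
#5 (invocation 9): componentwise max over VC(#4)=(2, 1), +1 at P1, giving (2, 2)
#6 (invocation 10): componentwise max over VC(#3)=(3, 0), +1 at P0, giving (4, 0)
#7 (invocation 12): componentwise max over VC(#6)=(4, 0), +1 at P0, giving (5, 0)
target: VC(#2) = (2, 0)

(2, 0)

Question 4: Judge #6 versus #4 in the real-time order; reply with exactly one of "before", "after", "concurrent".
#6 spans [10,11], #4 spans [6,8]
resp(#4)=8 < inv(#6)=10

after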